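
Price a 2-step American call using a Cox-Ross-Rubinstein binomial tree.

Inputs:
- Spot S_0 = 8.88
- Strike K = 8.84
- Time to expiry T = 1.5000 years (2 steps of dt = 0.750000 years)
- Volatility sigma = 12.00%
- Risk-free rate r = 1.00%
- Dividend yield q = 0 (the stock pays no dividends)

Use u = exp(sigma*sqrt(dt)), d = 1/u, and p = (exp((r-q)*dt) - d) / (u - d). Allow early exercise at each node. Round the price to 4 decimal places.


Answer: Price = V(0,0) = 0.5560

Derivation:
dt = T/N = 0.750000
u = exp(sigma*sqrt(dt)) = 1.109515; d = 1/u = 0.901295
p = (exp((r-q)*dt) - d) / (u - d) = 0.510198
Discount per step: exp(-r*dt) = 0.992528
Stock lattice S(k, i) with i counting down-moves:
  k=0: S(0,0) = 8.8800
  k=1: S(1,0) = 9.8525; S(1,1) = 8.0035
  k=2: S(2,0) = 10.9315; S(2,1) = 8.8800; S(2,2) = 7.2135
Terminal payoffs V(N, i) = max(S_T - K, 0):
  V(2,0) = 2.091490; V(2,1) = 0.040000; V(2,2) = 0.000000
Backward induction: V(k, i) = exp(-r*dt) * [p * V(k+1, i) + (1-p) * V(k+1, i+1)]; then take max(V_cont, immediate exercise) for American.
  V(1,0) = exp(-r*dt) * [p*2.091490 + (1-p)*0.040000] = 1.078546; exercise = 1.012494; V(1,0) = max -> 1.078546
  V(1,1) = exp(-r*dt) * [p*0.040000 + (1-p)*0.000000] = 0.020255; exercise = 0.000000; V(1,1) = max -> 0.020255
  V(0,0) = exp(-r*dt) * [p*1.078546 + (1-p)*0.020255] = 0.556007; exercise = 0.040000; V(0,0) = max -> 0.556007


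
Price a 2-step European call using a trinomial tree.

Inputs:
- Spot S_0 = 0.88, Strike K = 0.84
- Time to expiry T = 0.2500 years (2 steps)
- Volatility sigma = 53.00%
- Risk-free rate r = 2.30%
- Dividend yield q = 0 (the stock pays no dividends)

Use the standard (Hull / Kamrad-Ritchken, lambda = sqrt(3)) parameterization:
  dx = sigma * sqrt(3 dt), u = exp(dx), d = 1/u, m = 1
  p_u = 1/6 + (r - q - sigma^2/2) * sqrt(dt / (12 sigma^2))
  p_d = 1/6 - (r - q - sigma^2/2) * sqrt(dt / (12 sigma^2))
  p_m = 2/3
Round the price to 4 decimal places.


dt = T/N = 0.125000; dx = sigma*sqrt(3*dt) = 0.324557
u = exp(dx) = 1.383418; d = 1/u = 0.722847
p_u = 0.144049, p_m = 0.666667, p_d = 0.189284
Discount per step: exp(-r*dt) = 0.997129
Stock lattice S(k, j) with j the centered position index:
  k=0: S(0,+0) = 0.8800
  k=1: S(1,-1) = 0.6361; S(1,+0) = 0.8800; S(1,+1) = 1.2174
  k=2: S(2,-2) = 0.4598; S(2,-1) = 0.6361; S(2,+0) = 0.8800; S(2,+1) = 1.2174; S(2,+2) = 1.6842
Terminal payoffs V(N, j) = max(S_T - K, 0):
  V(2,-2) = 0.000000; V(2,-1) = 0.000000; V(2,+0) = 0.040000; V(2,+1) = 0.377408; V(2,+2) = 0.844184
Backward induction: V(k, j) = exp(-r*dt) * [p_u * V(k+1, j+1) + p_m * V(k+1, j) + p_d * V(k+1, j-1)]
  V(1,-1) = exp(-r*dt) * [p_u*0.040000 + p_m*0.000000 + p_d*0.000000] = 0.005745
  V(1,+0) = exp(-r*dt) * [p_u*0.377408 + p_m*0.040000 + p_d*0.000000] = 0.080799
  V(1,+1) = exp(-r*dt) * [p_u*0.844184 + p_m*0.377408 + p_d*0.040000] = 0.379688
  V(0,+0) = exp(-r*dt) * [p_u*0.379688 + p_m*0.080799 + p_d*0.005745] = 0.109333

Answer: Price = V(0,0) = 0.1093


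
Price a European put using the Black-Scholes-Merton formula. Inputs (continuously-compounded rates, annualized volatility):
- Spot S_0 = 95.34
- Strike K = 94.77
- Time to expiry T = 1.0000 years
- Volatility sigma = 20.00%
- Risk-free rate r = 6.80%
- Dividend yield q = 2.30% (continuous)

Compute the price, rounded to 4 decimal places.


Answer: Price = 5.1542

Derivation:
d1 = (ln(S/K) + (r - q + 0.5*sigma^2) * T) / (sigma * sqrt(T)) = 0.35498273
d2 = d1 - sigma * sqrt(T) = 0.15498273
exp(-rT) = 0.93426047; exp(-qT) = 0.97726248
P = K * exp(-rT) * N(-d2) - S_0 * exp(-qT) * N(-d1)
N(-d1) = 0.36130126; N(-d2) = 0.43841747
P = 94.7700 * 0.93426047 * 0.43841747 - 95.3400 * 0.97726248 * 0.36130126 = 5.1542


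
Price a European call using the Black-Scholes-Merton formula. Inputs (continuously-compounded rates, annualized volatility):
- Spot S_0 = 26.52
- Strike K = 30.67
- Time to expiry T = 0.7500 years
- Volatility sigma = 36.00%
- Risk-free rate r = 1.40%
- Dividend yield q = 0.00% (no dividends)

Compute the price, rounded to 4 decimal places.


Answer: Price = 1.9290

Derivation:
d1 = (ln(S/K) + (r - q + 0.5*sigma^2) * T) / (sigma * sqrt(T)) = -0.27676187
d2 = d1 - sigma * sqrt(T) = -0.58853102
exp(-rT) = 0.98955493; exp(-qT) = 1.00000000
C = S_0 * exp(-qT) * N(d1) - K * exp(-rT) * N(d2)
N(d1) = 0.39098148; N(d2) = 0.27808796
C = 26.5200 * 1.00000000 * 0.39098148 - 30.6700 * 0.98955493 * 0.27808796 = 1.9290


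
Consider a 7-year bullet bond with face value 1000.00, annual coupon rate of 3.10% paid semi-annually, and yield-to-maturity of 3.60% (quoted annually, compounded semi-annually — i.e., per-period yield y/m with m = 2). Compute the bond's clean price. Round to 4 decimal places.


Answer: Price = 969.3040

Derivation:
Coupon per period c = face * coupon_rate / m = 15.500000
Periods per year m = 2; per-period yield y/m = 0.018000
Number of cashflows N = 14
Cashflows (t years, CF_t, discount factor 1/(1+y/m)^(m*t), PV):
  t = 0.5000: CF_t = 15.500000, DF = 0.982318, PV = 15.225933
  t = 1.0000: CF_t = 15.500000, DF = 0.964949, PV = 14.956712
  t = 1.5000: CF_t = 15.500000, DF = 0.947887, PV = 14.692252
  t = 2.0000: CF_t = 15.500000, DF = 0.931127, PV = 14.432467
  t = 2.5000: CF_t = 15.500000, DF = 0.914663, PV = 14.177276
  t = 3.0000: CF_t = 15.500000, DF = 0.898490, PV = 13.926598
  t = 3.5000: CF_t = 15.500000, DF = 0.882603, PV = 13.680351
  t = 4.0000: CF_t = 15.500000, DF = 0.866997, PV = 13.438459
  t = 4.5000: CF_t = 15.500000, DF = 0.851667, PV = 13.200844
  t = 5.0000: CF_t = 15.500000, DF = 0.836608, PV = 12.967430
  t = 5.5000: CF_t = 15.500000, DF = 0.821816, PV = 12.738144
  t = 6.0000: CF_t = 15.500000, DF = 0.807285, PV = 12.512911
  t = 6.5000: CF_t = 15.500000, DF = 0.793010, PV = 12.291661
  t = 7.0000: CF_t = 1015.500000, DF = 0.778989, PV = 791.062934
Price P = sum_t PV_t = 969.303974


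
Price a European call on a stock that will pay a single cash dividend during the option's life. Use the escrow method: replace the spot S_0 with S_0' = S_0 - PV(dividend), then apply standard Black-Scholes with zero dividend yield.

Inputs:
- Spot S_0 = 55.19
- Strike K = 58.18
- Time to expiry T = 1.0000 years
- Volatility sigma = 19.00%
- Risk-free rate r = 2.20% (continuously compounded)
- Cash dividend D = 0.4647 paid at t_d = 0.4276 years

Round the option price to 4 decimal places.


Answer: Price = 3.2217

Derivation:
PV(D) = D * exp(-r * t_d) = 0.4647 * 0.99063691 = 0.46034897
S_0' = S_0 - PV(D) = 55.1900 - 0.46034897 = 54.72965103
d1 = (ln(S_0'/K) + (r + sigma^2/2)*T) / (sigma*sqrt(T)) = -0.11097907
d2 = d1 - sigma*sqrt(T) = -0.30097907
exp(-rT) = 0.97824024
N(d1) = 0.45581647; N(d2) = 0.38171523
C = S_0' * N(d1) - K * exp(-rT) * N(d2) = 54.72965103 * 0.45581647 - 58.1800 * 0.97824024 * 0.38171523 = 3.2217


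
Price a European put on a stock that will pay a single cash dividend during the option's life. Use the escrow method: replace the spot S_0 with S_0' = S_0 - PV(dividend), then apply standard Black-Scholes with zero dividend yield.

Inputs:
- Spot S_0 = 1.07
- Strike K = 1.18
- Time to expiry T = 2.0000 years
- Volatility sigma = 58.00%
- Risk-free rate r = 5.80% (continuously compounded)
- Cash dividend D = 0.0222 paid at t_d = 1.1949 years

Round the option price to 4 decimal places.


PV(D) = D * exp(-r * t_d) = 0.0222 * 0.93304281 = 0.02071355
S_0' = S_0 - PV(D) = 1.0700 - 0.02071355 = 1.04928645
d1 = (ln(S_0'/K) + (r + sigma^2/2)*T) / (sigma*sqrt(T)) = 0.40841015
d2 = d1 - sigma*sqrt(T) = -0.41183371
exp(-rT) = 0.89047522
N(-d1) = 0.34148629; N(-d2) = 0.65976935
P = K * exp(-rT) * N(-d2) - S_0' * N(-d1) = 1.1800 * 0.89047522 * 0.65976935 - 1.04928645 * 0.34148629 = 0.3349

Answer: Price = 0.3349


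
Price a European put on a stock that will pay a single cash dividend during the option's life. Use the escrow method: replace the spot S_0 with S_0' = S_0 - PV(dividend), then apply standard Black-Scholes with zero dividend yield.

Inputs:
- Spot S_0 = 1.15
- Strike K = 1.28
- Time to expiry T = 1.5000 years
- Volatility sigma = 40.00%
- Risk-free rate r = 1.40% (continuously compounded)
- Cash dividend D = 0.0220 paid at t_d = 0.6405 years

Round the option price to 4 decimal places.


PV(D) = D * exp(-r * t_d) = 0.0220 * 0.99107308 = 0.02180361
S_0' = S_0 - PV(D) = 1.1500 - 0.02180361 = 1.12819639
d1 = (ln(S_0'/K) + (r + sigma^2/2)*T) / (sigma*sqrt(T)) = 0.03012906
d2 = d1 - sigma*sqrt(T) = -0.45976888
exp(-rT) = 0.97921896
N(-d1) = 0.48798206; N(-d2) = 0.67715894
P = K * exp(-rT) * N(-d2) - S_0' * N(-d1) = 1.2800 * 0.97921896 * 0.67715894 - 1.12819639 * 0.48798206 = 0.2982

Answer: Price = 0.2982


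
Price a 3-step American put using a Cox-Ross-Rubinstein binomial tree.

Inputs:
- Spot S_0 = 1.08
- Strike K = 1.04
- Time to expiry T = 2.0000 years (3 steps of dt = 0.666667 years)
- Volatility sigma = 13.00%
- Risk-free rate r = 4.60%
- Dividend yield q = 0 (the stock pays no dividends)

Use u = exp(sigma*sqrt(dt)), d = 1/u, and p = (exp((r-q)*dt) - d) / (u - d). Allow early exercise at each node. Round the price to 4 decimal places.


Answer: Price = V(0,0) = 0.0339

Derivation:
dt = T/N = 0.666667
u = exp(sigma*sqrt(dt)) = 1.111983; d = 1/u = 0.899295
p = (exp((r-q)*dt) - d) / (u - d) = 0.619909
Discount per step: exp(-r*dt) = 0.969799
Stock lattice S(k, i) with i counting down-moves:
  k=0: S(0,0) = 1.0800
  k=1: S(1,0) = 1.2009; S(1,1) = 0.9712
  k=2: S(2,0) = 1.3354; S(2,1) = 1.0800; S(2,2) = 0.8734
  k=3: S(3,0) = 1.4850; S(3,1) = 1.2009; S(3,2) = 0.9712; S(3,3) = 0.7855
Terminal payoffs V(N, i) = max(K - S_T, 0):
  V(3,0) = 0.000000; V(3,1) = 0.000000; V(3,2) = 0.068762; V(3,3) = 0.254530
Backward induction: V(k, i) = exp(-r*dt) * [p * V(k+1, i) + (1-p) * V(k+1, i+1)]; then take max(V_cont, immediate exercise) for American.
  V(2,0) = exp(-r*dt) * [p*0.000000 + (1-p)*0.000000] = 0.000000; exercise = 0.000000; V(2,0) = max -> 0.000000
  V(2,1) = exp(-r*dt) * [p*0.000000 + (1-p)*0.068762] = 0.025346; exercise = 0.000000; V(2,1) = max -> 0.025346
  V(2,2) = exp(-r*dt) * [p*0.068762 + (1-p)*0.254530] = 0.135161; exercise = 0.166571; V(2,2) = max -> 0.166571
  V(1,0) = exp(-r*dt) * [p*0.000000 + (1-p)*0.025346] = 0.009343; exercise = 0.000000; V(1,0) = max -> 0.009343
  V(1,1) = exp(-r*dt) * [p*0.025346 + (1-p)*0.166571] = 0.076638; exercise = 0.068762; V(1,1) = max -> 0.076638
  V(0,0) = exp(-r*dt) * [p*0.009343 + (1-p)*0.076638] = 0.033867; exercise = 0.000000; V(0,0) = max -> 0.033867


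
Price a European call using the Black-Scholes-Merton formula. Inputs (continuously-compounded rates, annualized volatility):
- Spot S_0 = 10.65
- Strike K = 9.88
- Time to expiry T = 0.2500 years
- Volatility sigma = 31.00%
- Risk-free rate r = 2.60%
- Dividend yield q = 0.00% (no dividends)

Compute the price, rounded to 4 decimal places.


d1 = (ln(S/K) + (r - q + 0.5*sigma^2) * T) / (sigma * sqrt(T)) = 0.60361213
d2 = d1 - sigma * sqrt(T) = 0.44861213
exp(-rT) = 0.99352108; exp(-qT) = 1.00000000
C = S_0 * exp(-qT) * N(d1) - K * exp(-rT) * N(d2)
N(d1) = 0.72694923; N(d2) = 0.67314426
C = 10.6500 * 1.00000000 * 0.72694923 - 9.8800 * 0.99352108 * 0.67314426 = 1.1344

Answer: Price = 1.1344


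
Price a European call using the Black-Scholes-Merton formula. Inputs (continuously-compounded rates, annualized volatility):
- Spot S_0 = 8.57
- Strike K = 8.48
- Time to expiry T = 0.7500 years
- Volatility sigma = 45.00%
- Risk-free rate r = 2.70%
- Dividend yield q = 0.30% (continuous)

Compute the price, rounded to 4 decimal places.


Answer: Price = 1.4263

Derivation:
d1 = (ln(S/K) + (r - q + 0.5*sigma^2) * T) / (sigma * sqrt(T)) = 0.26813374
d2 = d1 - sigma * sqrt(T) = -0.12157769
exp(-rT) = 0.97995365; exp(-qT) = 0.99775253
C = S_0 * exp(-qT) * N(d1) - K * exp(-rT) * N(d2)
N(d1) = 0.60570181; N(d2) = 0.45161674
C = 8.5700 * 0.99775253 * 0.60570181 - 8.4800 * 0.97995365 * 0.45161674 = 1.4263


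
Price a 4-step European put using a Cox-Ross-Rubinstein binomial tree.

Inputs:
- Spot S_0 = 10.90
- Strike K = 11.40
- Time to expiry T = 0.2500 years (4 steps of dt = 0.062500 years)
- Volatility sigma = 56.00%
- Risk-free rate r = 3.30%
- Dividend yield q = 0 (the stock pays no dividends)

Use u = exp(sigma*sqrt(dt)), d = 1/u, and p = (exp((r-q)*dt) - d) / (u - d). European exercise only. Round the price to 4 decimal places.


Answer: Price = V(0,0) = 1.4527

Derivation:
dt = T/N = 0.062500
u = exp(sigma*sqrt(dt)) = 1.150274; d = 1/u = 0.869358
p = (exp((r-q)*dt) - d) / (u - d) = 0.472407
Discount per step: exp(-r*dt) = 0.997940
Stock lattice S(k, i) with i counting down-moves:
  k=0: S(0,0) = 10.9000
  k=1: S(1,0) = 12.5380; S(1,1) = 9.4760
  k=2: S(2,0) = 14.4221; S(2,1) = 10.9000; S(2,2) = 8.2380
  k=3: S(3,0) = 16.5894; S(3,1) = 12.5380; S(3,2) = 9.4760; S(3,3) = 7.1618
  k=4: S(4,0) = 19.0823; S(4,1) = 14.4221; S(4,2) = 10.9000; S(4,3) = 8.2380; S(4,4) = 6.2262
Terminal payoffs V(N, i) = max(K - S_T, 0):
  V(4,0) = 0.000000; V(4,1) = 0.000000; V(4,2) = 0.500000; V(4,3) = 3.161957; V(4,4) = 5.173821
Backward induction: V(k, i) = exp(-r*dt) * [p * V(k+1, i) + (1-p) * V(k+1, i+1)].
  V(3,0) = exp(-r*dt) * [p*0.000000 + (1-p)*0.000000] = 0.000000
  V(3,1) = exp(-r*dt) * [p*0.000000 + (1-p)*0.500000] = 0.263253
  V(3,2) = exp(-r*dt) * [p*0.500000 + (1-p)*3.161957] = 1.900507
  V(3,3) = exp(-r*dt) * [p*3.161957 + (1-p)*5.173821] = 4.214701
  V(2,0) = exp(-r*dt) * [p*0.000000 + (1-p)*0.263253] = 0.138604
  V(2,1) = exp(-r*dt) * [p*0.263253 + (1-p)*1.900507] = 1.124735
  V(2,2) = exp(-r*dt) * [p*1.900507 + (1-p)*4.214701] = 3.115029
  V(1,0) = exp(-r*dt) * [p*0.138604 + (1-p)*1.124735] = 0.657523
  V(1,1) = exp(-r*dt) * [p*1.124735 + (1-p)*3.115029] = 2.170320
  V(0,0) = exp(-r*dt) * [p*0.657523 + (1-p)*2.170320] = 1.452665


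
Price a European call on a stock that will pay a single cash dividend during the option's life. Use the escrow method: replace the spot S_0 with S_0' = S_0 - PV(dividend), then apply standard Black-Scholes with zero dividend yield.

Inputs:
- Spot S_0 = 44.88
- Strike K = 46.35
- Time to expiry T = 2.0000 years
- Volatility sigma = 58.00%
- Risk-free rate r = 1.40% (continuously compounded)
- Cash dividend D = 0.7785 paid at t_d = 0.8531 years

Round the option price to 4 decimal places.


Answer: Price = 13.7173

Derivation:
PV(D) = D * exp(-r * t_d) = 0.7785 * 0.98812764 = 0.76925737
S_0' = S_0 - PV(D) = 44.8800 - 0.76925737 = 44.11074263
d1 = (ln(S_0'/K) + (r + sigma^2/2)*T) / (sigma*sqrt(T)) = 0.38388834
d2 = d1 - sigma*sqrt(T) = -0.43635552
exp(-rT) = 0.97238837
N(d1) = 0.64946940; N(d2) = 0.33128940
C = S_0' * N(d1) - K * exp(-rT) * N(d2) = 44.11074263 * 0.64946940 - 46.3500 * 0.97238837 * 0.33128940 = 13.7173


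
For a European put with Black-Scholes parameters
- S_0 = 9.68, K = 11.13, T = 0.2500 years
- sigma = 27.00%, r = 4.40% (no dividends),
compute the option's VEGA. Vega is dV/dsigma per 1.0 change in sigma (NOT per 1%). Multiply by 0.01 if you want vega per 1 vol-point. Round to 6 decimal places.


d1 = -0.8849612148; d2 = -1.0199612148
phi(d1) = 0.2696806739; exp(-qT) = 1.0000000000; exp(-rT) = 0.9890602788
Vega = S * exp(-qT) * phi(d1) * sqrt(T) = 9.6800 * 1.0000000000 * 0.2696806739 * 0.5000000000 = 1.305254

Answer: Vega = 1.305254


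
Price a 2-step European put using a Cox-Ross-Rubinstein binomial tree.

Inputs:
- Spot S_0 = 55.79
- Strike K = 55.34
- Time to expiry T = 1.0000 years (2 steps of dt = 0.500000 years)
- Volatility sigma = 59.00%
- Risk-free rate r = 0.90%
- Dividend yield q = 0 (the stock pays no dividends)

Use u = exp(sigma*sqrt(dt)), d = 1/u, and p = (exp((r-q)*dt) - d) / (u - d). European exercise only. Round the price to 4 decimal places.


Answer: Price = V(0,0) = 11.0124

Derivation:
dt = T/N = 0.500000
u = exp(sigma*sqrt(dt)) = 1.517695; d = 1/u = 0.658894
p = (exp((r-q)*dt) - d) / (u - d) = 0.402440
Discount per step: exp(-r*dt) = 0.995510
Stock lattice S(k, i) with i counting down-moves:
  k=0: S(0,0) = 55.7900
  k=1: S(1,0) = 84.6722; S(1,1) = 36.7597
  k=2: S(2,0) = 128.5066; S(2,1) = 55.7900; S(2,2) = 24.2207
Terminal payoffs V(N, i) = max(K - S_T, 0):
  V(2,0) = 0.000000; V(2,1) = 0.000000; V(2,2) = 31.119276
Backward induction: V(k, i) = exp(-r*dt) * [p * V(k+1, i) + (1-p) * V(k+1, i+1)].
  V(1,0) = exp(-r*dt) * [p*0.000000 + (1-p)*0.000000] = 0.000000
  V(1,1) = exp(-r*dt) * [p*0.000000 + (1-p)*31.119276] = 18.512133
  V(0,0) = exp(-r*dt) * [p*0.000000 + (1-p)*18.512133] = 11.012437


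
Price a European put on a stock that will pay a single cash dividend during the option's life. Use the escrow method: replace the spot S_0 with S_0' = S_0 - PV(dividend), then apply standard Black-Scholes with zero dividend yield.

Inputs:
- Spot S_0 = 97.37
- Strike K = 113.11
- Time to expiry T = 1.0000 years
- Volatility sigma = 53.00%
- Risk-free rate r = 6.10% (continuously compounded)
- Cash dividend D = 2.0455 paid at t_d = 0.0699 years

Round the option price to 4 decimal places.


Answer: Price = 27.0648

Derivation:
PV(D) = D * exp(-r * t_d) = 2.0455 * 0.99574518 = 2.03679676
S_0' = S_0 - PV(D) = 97.3700 - 2.03679676 = 95.33320324
d1 = (ln(S_0'/K) + (r + sigma^2/2)*T) / (sigma*sqrt(T)) = 0.05748559
d2 = d1 - sigma*sqrt(T) = -0.47251441
exp(-rT) = 0.94082324
N(-d1) = 0.47707919; N(-d2) = 0.68172017
P = K * exp(-rT) * N(-d2) - S_0' * N(-d1) = 113.1100 * 0.94082324 * 0.68172017 - 95.33320324 * 0.47707919 = 27.0648


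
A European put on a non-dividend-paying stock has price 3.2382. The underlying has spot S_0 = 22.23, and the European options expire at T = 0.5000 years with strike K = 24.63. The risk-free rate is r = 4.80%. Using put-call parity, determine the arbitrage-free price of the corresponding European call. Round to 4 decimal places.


Answer: Call price = 1.4223

Derivation:
Put-call parity: C - P = S_0 * exp(-qT) - K * exp(-rT).
S_0 * exp(-qT) = 22.2300 * 1.00000000 = 22.23000000
K * exp(-rT) = 24.6300 * 0.97628571 = 24.04591703
C = P + S*exp(-qT) - K*exp(-rT)
C = 3.2382 + 22.23000000 - 24.04591703 = 1.4223


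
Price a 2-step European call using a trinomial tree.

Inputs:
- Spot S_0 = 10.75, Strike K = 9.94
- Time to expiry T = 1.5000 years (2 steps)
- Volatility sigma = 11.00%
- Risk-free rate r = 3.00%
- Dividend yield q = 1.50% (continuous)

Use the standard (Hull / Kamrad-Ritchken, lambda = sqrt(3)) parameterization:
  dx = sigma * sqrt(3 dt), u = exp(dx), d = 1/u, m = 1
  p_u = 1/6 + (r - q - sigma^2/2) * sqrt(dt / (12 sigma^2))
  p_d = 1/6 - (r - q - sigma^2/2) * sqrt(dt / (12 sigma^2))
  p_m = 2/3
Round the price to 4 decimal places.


Answer: Price = V(0,0) = 1.2069

Derivation:
dt = T/N = 0.750000; dx = sigma*sqrt(3*dt) = 0.165000
u = exp(dx) = 1.179393; d = 1/u = 0.847894
p_u = 0.187008, p_m = 0.666667, p_d = 0.146326
Discount per step: exp(-r*dt) = 0.977751
Stock lattice S(k, j) with j the centered position index:
  k=0: S(0,+0) = 10.7500
  k=1: S(1,-1) = 9.1149; S(1,+0) = 10.7500; S(1,+1) = 12.6785
  k=2: S(2,-2) = 7.7284; S(2,-1) = 9.1149; S(2,+0) = 10.7500; S(2,+1) = 12.6785; S(2,+2) = 14.9529
Terminal payoffs V(N, j) = max(S_T - K, 0):
  V(2,-2) = 0.000000; V(2,-1) = 0.000000; V(2,+0) = 0.810000; V(2,+1) = 2.738476; V(2,+2) = 5.012907
Backward induction: V(k, j) = exp(-r*dt) * [p_u * V(k+1, j+1) + p_m * V(k+1, j) + p_d * V(k+1, j-1)]
  V(1,-1) = exp(-r*dt) * [p_u*0.810000 + p_m*0.000000 + p_d*0.000000] = 0.148106
  V(1,+0) = exp(-r*dt) * [p_u*2.738476 + p_m*0.810000 + p_d*0.000000] = 1.028707
  V(1,+1) = exp(-r*dt) * [p_u*5.012907 + p_m*2.738476 + p_d*0.810000] = 2.817514
  V(0,+0) = exp(-r*dt) * [p_u*2.817514 + p_m*1.028707 + p_d*0.148106] = 1.206910


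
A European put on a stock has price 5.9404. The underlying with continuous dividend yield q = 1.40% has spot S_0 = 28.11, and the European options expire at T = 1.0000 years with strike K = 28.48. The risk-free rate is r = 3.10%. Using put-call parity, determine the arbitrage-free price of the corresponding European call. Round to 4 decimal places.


Answer: Call price = 6.0489

Derivation:
Put-call parity: C - P = S_0 * exp(-qT) - K * exp(-rT).
S_0 * exp(-qT) = 28.1100 * 0.98609754 = 27.71920197
K * exp(-rT) = 28.4800 * 0.96947557 = 27.61066432
C = P + S*exp(-qT) - K*exp(-rT)
C = 5.9404 + 27.71920197 - 27.61066432 = 6.0489


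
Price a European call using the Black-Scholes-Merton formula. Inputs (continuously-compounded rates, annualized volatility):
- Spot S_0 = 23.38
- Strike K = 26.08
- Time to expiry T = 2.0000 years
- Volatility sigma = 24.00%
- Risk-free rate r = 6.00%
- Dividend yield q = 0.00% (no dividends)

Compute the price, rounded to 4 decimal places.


d1 = (ln(S/K) + (r - q + 0.5*sigma^2) * T) / (sigma * sqrt(T)) = 0.20126681
d2 = d1 - sigma * sqrt(T) = -0.13814445
exp(-rT) = 0.88692044; exp(-qT) = 1.00000000
C = S_0 * exp(-qT) * N(d1) - K * exp(-rT) * N(d2)
N(d1) = 0.57975502; N(d2) = 0.44506313
C = 23.3800 * 1.00000000 * 0.57975502 - 26.0800 * 0.88692044 * 0.44506313 = 3.2600

Answer: Price = 3.2600


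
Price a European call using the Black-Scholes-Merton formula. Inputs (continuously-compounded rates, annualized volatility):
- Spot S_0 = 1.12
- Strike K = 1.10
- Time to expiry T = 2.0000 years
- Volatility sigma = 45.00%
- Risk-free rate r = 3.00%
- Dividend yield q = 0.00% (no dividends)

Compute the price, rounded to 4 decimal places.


Answer: Price = 0.3131

Derivation:
d1 = (ln(S/K) + (r - q + 0.5*sigma^2) * T) / (sigma * sqrt(T)) = 0.44079231
d2 = d1 - sigma * sqrt(T) = -0.19560380
exp(-rT) = 0.94176453; exp(-qT) = 1.00000000
C = S_0 * exp(-qT) * N(d1) - K * exp(-rT) * N(d2)
N(d1) = 0.67031832; N(d2) = 0.42246014
C = 1.1200 * 1.00000000 * 0.67031832 - 1.1000 * 0.94176453 * 0.42246014 = 0.3131


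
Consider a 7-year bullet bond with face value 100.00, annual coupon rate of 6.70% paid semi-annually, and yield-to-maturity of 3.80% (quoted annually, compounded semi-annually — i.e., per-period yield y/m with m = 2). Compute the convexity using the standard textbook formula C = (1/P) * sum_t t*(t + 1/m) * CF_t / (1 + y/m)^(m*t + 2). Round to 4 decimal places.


Answer: Convexity = 39.2920

Derivation:
Coupon per period c = face * coupon_rate / m = 3.350000
Periods per year m = 2; per-period yield y/m = 0.019000
Number of cashflows N = 14
Cashflows (t years, CF_t, discount factor 1/(1+y/m)^(m*t), PV):
  t = 0.5000: CF_t = 3.350000, DF = 0.981354, PV = 3.287537
  t = 1.0000: CF_t = 3.350000, DF = 0.963056, PV = 3.226238
  t = 1.5000: CF_t = 3.350000, DF = 0.945099, PV = 3.166083
  t = 2.0000: CF_t = 3.350000, DF = 0.927477, PV = 3.107049
  t = 2.5000: CF_t = 3.350000, DF = 0.910184, PV = 3.049116
  t = 3.0000: CF_t = 3.350000, DF = 0.893213, PV = 2.992263
  t = 3.5000: CF_t = 3.350000, DF = 0.876558, PV = 2.936470
  t = 4.0000: CF_t = 3.350000, DF = 0.860214, PV = 2.881717
  t = 4.5000: CF_t = 3.350000, DF = 0.844175, PV = 2.827985
  t = 5.0000: CF_t = 3.350000, DF = 0.828434, PV = 2.775255
  t = 5.5000: CF_t = 3.350000, DF = 0.812988, PV = 2.723509
  t = 6.0000: CF_t = 3.350000, DF = 0.797829, PV = 2.672727
  t = 6.5000: CF_t = 3.350000, DF = 0.782953, PV = 2.622892
  t = 7.0000: CF_t = 103.350000, DF = 0.768354, PV = 79.409398
Price P = sum_t PV_t = 117.678238
Convexity numerator sum_t t*(t + 1/m) * CF_t / (1+y/m)^(m*t + 2):
  t = 0.5000: term = 1.583041
  t = 1.0000: term = 4.660573
  t = 1.5000: term = 9.147347
  t = 2.0000: term = 14.961313
  t = 2.5000: term = 22.023522
  t = 3.0000: term = 30.258029
  t = 3.5000: term = 39.591795
  t = 4.0000: term = 49.954598
  t = 4.5000: term = 61.278948
  t = 5.0000: term = 73.499992
  t = 5.5000: term = 86.555437
  t = 6.0000: term = 100.385466
  t = 6.5000: term = 114.932656
  t = 7.0000: term = 4014.974952
Convexity = (1/P) * sum = 4623.807670 / 117.678238 = 39.291952


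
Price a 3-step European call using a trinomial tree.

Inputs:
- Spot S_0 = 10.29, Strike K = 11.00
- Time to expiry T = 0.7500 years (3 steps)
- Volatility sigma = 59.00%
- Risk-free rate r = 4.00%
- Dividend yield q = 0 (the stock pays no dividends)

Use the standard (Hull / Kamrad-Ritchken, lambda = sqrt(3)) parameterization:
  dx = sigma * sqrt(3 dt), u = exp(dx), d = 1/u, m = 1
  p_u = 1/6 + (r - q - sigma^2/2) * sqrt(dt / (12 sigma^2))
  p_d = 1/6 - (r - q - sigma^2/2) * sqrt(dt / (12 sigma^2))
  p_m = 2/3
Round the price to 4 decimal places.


dt = T/N = 0.250000; dx = sigma*sqrt(3*dt) = 0.510955
u = exp(dx) = 1.666882; d = 1/u = 0.599922
p_u = 0.133873, p_m = 0.666667, p_d = 0.199461
Discount per step: exp(-r*dt) = 0.990050
Stock lattice S(k, j) with j the centered position index:
  k=0: S(0,+0) = 10.2900
  k=1: S(1,-1) = 6.1732; S(1,+0) = 10.2900; S(1,+1) = 17.1522
  k=2: S(2,-2) = 3.7034; S(2,-1) = 6.1732; S(2,+0) = 10.2900; S(2,+1) = 17.1522; S(2,+2) = 28.5907
  k=3: S(3,-3) = 2.2218; S(3,-2) = 3.7034; S(3,-1) = 6.1732; S(3,+0) = 10.2900; S(3,+1) = 17.1522; S(3,+2) = 28.5907; S(3,+3) = 47.6574
Terminal payoffs V(N, j) = max(S_T - K, 0):
  V(3,-3) = 0.000000; V(3,-2) = 0.000000; V(3,-1) = 0.000000; V(3,+0) = 0.000000; V(3,+1) = 6.152219; V(3,+2) = 17.590730; V(3,+3) = 36.657381
Backward induction: V(k, j) = exp(-r*dt) * [p_u * V(k+1, j+1) + p_m * V(k+1, j) + p_d * V(k+1, j-1)]
  V(2,-2) = exp(-r*dt) * [p_u*0.000000 + p_m*0.000000 + p_d*0.000000] = 0.000000
  V(2,-1) = exp(-r*dt) * [p_u*0.000000 + p_m*0.000000 + p_d*0.000000] = 0.000000
  V(2,+0) = exp(-r*dt) * [p_u*6.152219 + p_m*0.000000 + p_d*0.000000] = 0.815419
  V(2,+1) = exp(-r*dt) * [p_u*17.590730 + p_m*6.152219 + p_d*0.000000] = 6.392155
  V(2,+2) = exp(-r*dt) * [p_u*36.657381 + p_m*17.590730 + p_d*6.152219] = 17.683974
  V(1,-1) = exp(-r*dt) * [p_u*0.815419 + p_m*0.000000 + p_d*0.000000] = 0.108076
  V(1,+0) = exp(-r*dt) * [p_u*6.392155 + p_m*0.815419 + p_d*0.000000] = 1.385424
  V(1,+1) = exp(-r*dt) * [p_u*17.683974 + p_m*6.392155 + p_d*0.815419] = 6.723905
  V(0,+0) = exp(-r*dt) * [p_u*6.723905 + p_m*1.385424 + p_d*0.108076] = 1.826959

Answer: Price = V(0,0) = 1.8270


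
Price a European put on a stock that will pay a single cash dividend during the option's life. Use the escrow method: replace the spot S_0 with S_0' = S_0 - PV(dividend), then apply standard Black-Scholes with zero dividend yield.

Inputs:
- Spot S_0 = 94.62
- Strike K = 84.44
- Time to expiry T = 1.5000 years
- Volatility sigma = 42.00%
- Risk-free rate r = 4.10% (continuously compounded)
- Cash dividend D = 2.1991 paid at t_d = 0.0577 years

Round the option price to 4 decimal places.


Answer: Price = 11.6633

Derivation:
PV(D) = D * exp(-r * t_d) = 2.1991 * 0.99763710 = 2.19390374
S_0' = S_0 - PV(D) = 94.6200 - 2.19390374 = 92.42609626
d1 = (ln(S_0'/K) + (r + sigma^2/2)*T) / (sigma*sqrt(T)) = 0.55243409
d2 = d1 - sigma*sqrt(T) = 0.03804124
exp(-rT) = 0.94035295
N(-d1) = 0.29032549; N(-d2) = 0.48482740
P = K * exp(-rT) * N(-d2) - S_0' * N(-d1) = 84.4400 * 0.94035295 * 0.48482740 - 92.42609626 * 0.29032549 = 11.6633


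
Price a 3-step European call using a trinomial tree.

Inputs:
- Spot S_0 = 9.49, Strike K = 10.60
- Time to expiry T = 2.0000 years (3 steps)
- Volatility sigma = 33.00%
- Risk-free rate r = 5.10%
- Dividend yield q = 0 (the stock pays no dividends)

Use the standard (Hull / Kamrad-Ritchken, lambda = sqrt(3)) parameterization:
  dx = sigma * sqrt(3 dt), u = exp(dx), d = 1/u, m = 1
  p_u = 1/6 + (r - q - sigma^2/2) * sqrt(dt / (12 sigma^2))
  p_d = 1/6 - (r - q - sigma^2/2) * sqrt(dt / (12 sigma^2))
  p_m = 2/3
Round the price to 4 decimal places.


Answer: Price = V(0,0) = 1.7229

Derivation:
dt = T/N = 0.666667; dx = sigma*sqrt(3*dt) = 0.466690
u = exp(dx) = 1.594708; d = 1/u = 0.627074
p_u = 0.164203, p_m = 0.666667, p_d = 0.169131
Discount per step: exp(-r*dt) = 0.966572
Stock lattice S(k, j) with j the centered position index:
  k=0: S(0,+0) = 9.4900
  k=1: S(1,-1) = 5.9509; S(1,+0) = 9.4900; S(1,+1) = 15.1338
  k=2: S(2,-2) = 3.7317; S(2,-1) = 5.9509; S(2,+0) = 9.4900; S(2,+1) = 15.1338; S(2,+2) = 24.1340
  k=3: S(3,-3) = 2.3400; S(3,-2) = 3.7317; S(3,-1) = 5.9509; S(3,+0) = 9.4900; S(3,+1) = 15.1338; S(3,+2) = 24.1340; S(3,+3) = 38.4866
Terminal payoffs V(N, j) = max(S_T - K, 0):
  V(3,-3) = 0.000000; V(3,-2) = 0.000000; V(3,-1) = 0.000000; V(3,+0) = 0.000000; V(3,+1) = 4.533776; V(3,+2) = 13.533950; V(3,+3) = 27.886597
Backward induction: V(k, j) = exp(-r*dt) * [p_u * V(k+1, j+1) + p_m * V(k+1, j) + p_d * V(k+1, j-1)]
  V(2,-2) = exp(-r*dt) * [p_u*0.000000 + p_m*0.000000 + p_d*0.000000] = 0.000000
  V(2,-1) = exp(-r*dt) * [p_u*0.000000 + p_m*0.000000 + p_d*0.000000] = 0.000000
  V(2,+0) = exp(-r*dt) * [p_u*4.533776 + p_m*0.000000 + p_d*0.000000] = 0.719571
  V(2,+1) = exp(-r*dt) * [p_u*13.533950 + p_m*4.533776 + p_d*0.000000] = 5.069499
  V(2,+2) = exp(-r*dt) * [p_u*27.886597 + p_m*13.533950 + p_d*4.533776] = 13.888167
  V(1,-1) = exp(-r*dt) * [p_u*0.719571 + p_m*0.000000 + p_d*0.000000] = 0.114206
  V(1,+0) = exp(-r*dt) * [p_u*5.069499 + p_m*0.719571 + p_d*0.000000] = 1.268276
  V(1,+1) = exp(-r*dt) * [p_u*13.888167 + p_m*5.069499 + p_d*0.719571] = 5.588562
  V(0,+0) = exp(-r*dt) * [p_u*5.588562 + p_m*1.268276 + p_d*0.114206] = 1.722903


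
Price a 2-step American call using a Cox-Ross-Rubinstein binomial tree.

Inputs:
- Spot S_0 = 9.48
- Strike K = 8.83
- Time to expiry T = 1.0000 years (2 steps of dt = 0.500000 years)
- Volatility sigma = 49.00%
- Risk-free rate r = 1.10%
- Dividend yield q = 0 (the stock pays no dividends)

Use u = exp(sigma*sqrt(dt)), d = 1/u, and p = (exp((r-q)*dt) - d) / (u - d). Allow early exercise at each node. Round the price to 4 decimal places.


Answer: Price = V(0,0) = 2.0976

Derivation:
dt = T/N = 0.500000
u = exp(sigma*sqrt(dt)) = 1.414084; d = 1/u = 0.707171
p = (exp((r-q)*dt) - d) / (u - d) = 0.422037
Discount per step: exp(-r*dt) = 0.994515
Stock lattice S(k, i) with i counting down-moves:
  k=0: S(0,0) = 9.4800
  k=1: S(1,0) = 13.4055; S(1,1) = 6.7040
  k=2: S(2,0) = 18.9565; S(2,1) = 9.4800; S(2,2) = 4.7409
Terminal payoffs V(N, i) = max(S_T - K, 0):
  V(2,0) = 10.126539; V(2,1) = 0.650000; V(2,2) = 0.000000
Backward induction: V(k, i) = exp(-r*dt) * [p * V(k+1, i) + (1-p) * V(k+1, i+1)]; then take max(V_cont, immediate exercise) for American.
  V(1,0) = exp(-r*dt) * [p*10.126539 + (1-p)*0.650000] = 4.623953; exercise = 4.575521; V(1,0) = max -> 4.623953
  V(1,1) = exp(-r*dt) * [p*0.650000 + (1-p)*0.000000] = 0.272820; exercise = 0.000000; V(1,1) = max -> 0.272820
  V(0,0) = exp(-r*dt) * [p*4.623953 + (1-p)*0.272820] = 2.097592; exercise = 0.650000; V(0,0) = max -> 2.097592


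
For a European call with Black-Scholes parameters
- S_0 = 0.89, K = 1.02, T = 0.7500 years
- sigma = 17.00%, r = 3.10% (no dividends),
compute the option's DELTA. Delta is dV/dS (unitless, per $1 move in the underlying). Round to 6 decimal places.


d1 = -0.6945112363; d2 = -0.8417355549
phi(d1) = 0.3134512411; exp(-qT) = 1.0000000000; exp(-rT) = 0.9770181987
N(d1) = 0.2436808284
Delta = exp(-qT) * N(d1) = 1.0000000000 * 0.2436808284 = 0.243681

Answer: Delta = 0.243681


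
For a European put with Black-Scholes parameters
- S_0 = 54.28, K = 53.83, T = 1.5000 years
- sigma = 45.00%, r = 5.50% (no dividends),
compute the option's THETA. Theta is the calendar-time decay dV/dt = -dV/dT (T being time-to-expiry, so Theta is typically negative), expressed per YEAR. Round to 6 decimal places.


Answer: Theta = -2.127256

Derivation:
d1 = 0.4403636455; d2 = -0.1107715466
phi(d1) = 0.3620769201; exp(-qT) = 1.0000000000; exp(-rT) = 0.9208114379
Theta = -S*exp(-qT)*phi(d1)*sigma/(2*sqrt(T)) + r*K*exp(-rT)*N(-d2) - q*S*exp(-qT)*N(-d1)
N(-d1) = 0.3298368755; N(-d2) = 0.5441012455; sqrt(T) = 1.2247448714
Term 1 = -54.2800 * 1.0000000000 * 0.3620769201 * 0.4500 / (2 * 1.2247448714) = -3.6105849703
Term 2 = 0.0550 * 53.8300 * 0.9208114379 * 0.5441012455 = 1.4833290242
Term 3 = 0 (no dividend yield, q = 0)
Theta = -3.6105849703 + (1.4833290242) + (0.0000000000) = -2.127256


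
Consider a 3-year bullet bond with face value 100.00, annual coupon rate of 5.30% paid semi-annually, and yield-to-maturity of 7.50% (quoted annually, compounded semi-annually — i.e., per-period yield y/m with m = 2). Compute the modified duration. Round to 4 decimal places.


Answer: Modified duration = 2.7047

Derivation:
Coupon per period c = face * coupon_rate / m = 2.650000
Periods per year m = 2; per-period yield y/m = 0.037500
Number of cashflows N = 6
Cashflows (t years, CF_t, discount factor 1/(1+y/m)^(m*t), PV):
  t = 0.5000: CF_t = 2.650000, DF = 0.963855, PV = 2.554217
  t = 1.0000: CF_t = 2.650000, DF = 0.929017, PV = 2.461896
  t = 1.5000: CF_t = 2.650000, DF = 0.895438, PV = 2.372912
  t = 2.0000: CF_t = 2.650000, DF = 0.863073, PV = 2.287144
  t = 2.5000: CF_t = 2.650000, DF = 0.831878, PV = 2.204476
  t = 3.0000: CF_t = 102.650000, DF = 0.801810, PV = 82.305777
Price P = sum_t PV_t = 94.186421
First compute Macaulay numerator sum_t t * PV_t:
  t * PV_t at t = 0.5000: 1.277108
  t * PV_t at t = 1.0000: 2.461896
  t * PV_t at t = 1.5000: 3.559367
  t * PV_t at t = 2.0000: 4.574287
  t * PV_t at t = 2.5000: 5.511190
  t * PV_t at t = 3.0000: 246.917332
Macaulay duration D = 264.301181 / 94.186421 = 2.806150
Modified duration = D / (1 + y/m) = 2.806150 / (1 + 0.037500) = 2.704722


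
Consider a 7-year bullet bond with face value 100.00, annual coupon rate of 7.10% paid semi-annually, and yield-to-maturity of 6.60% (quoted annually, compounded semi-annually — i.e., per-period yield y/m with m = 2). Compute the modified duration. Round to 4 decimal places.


Coupon per period c = face * coupon_rate / m = 3.550000
Periods per year m = 2; per-period yield y/m = 0.033000
Number of cashflows N = 14
Cashflows (t years, CF_t, discount factor 1/(1+y/m)^(m*t), PV):
  t = 0.5000: CF_t = 3.550000, DF = 0.968054, PV = 3.436592
  t = 1.0000: CF_t = 3.550000, DF = 0.937129, PV = 3.326808
  t = 1.5000: CF_t = 3.550000, DF = 0.907192, PV = 3.220530
  t = 2.0000: CF_t = 3.550000, DF = 0.878211, PV = 3.117648
  t = 2.5000: CF_t = 3.550000, DF = 0.850156, PV = 3.018052
  t = 3.0000: CF_t = 3.550000, DF = 0.822997, PV = 2.921638
  t = 3.5000: CF_t = 3.550000, DF = 0.796705, PV = 2.828304
  t = 4.0000: CF_t = 3.550000, DF = 0.771254, PV = 2.737952
  t = 4.5000: CF_t = 3.550000, DF = 0.746616, PV = 2.650486
  t = 5.0000: CF_t = 3.550000, DF = 0.722764, PV = 2.565814
  t = 5.5000: CF_t = 3.550000, DF = 0.699675, PV = 2.483847
  t = 6.0000: CF_t = 3.550000, DF = 0.677323, PV = 2.404498
  t = 6.5000: CF_t = 3.550000, DF = 0.655686, PV = 2.327685
  t = 7.0000: CF_t = 103.550000, DF = 0.634739, PV = 65.727271
Price P = sum_t PV_t = 102.767125
First compute Macaulay numerator sum_t t * PV_t:
  t * PV_t at t = 0.5000: 1.718296
  t * PV_t at t = 1.0000: 3.326808
  t * PV_t at t = 1.5000: 4.830795
  t * PV_t at t = 2.0000: 6.235296
  t * PV_t at t = 2.5000: 7.545130
  t * PV_t at t = 3.0000: 8.764914
  t * PV_t at t = 3.5000: 9.899064
  t * PV_t at t = 4.0000: 10.951807
  t * PV_t at t = 4.5000: 11.927185
  t * PV_t at t = 5.0000: 12.829069
  t * PV_t at t = 5.5000: 13.661158
  t * PV_t at t = 6.0000: 14.426990
  t * PV_t at t = 6.5000: 15.129951
  t * PV_t at t = 7.0000: 460.090898
Macaulay duration D = 581.337364 / 102.767125 = 5.656842
Modified duration = D / (1 + y/m) = 5.656842 / (1 + 0.033000) = 5.476129

Answer: Modified duration = 5.4761


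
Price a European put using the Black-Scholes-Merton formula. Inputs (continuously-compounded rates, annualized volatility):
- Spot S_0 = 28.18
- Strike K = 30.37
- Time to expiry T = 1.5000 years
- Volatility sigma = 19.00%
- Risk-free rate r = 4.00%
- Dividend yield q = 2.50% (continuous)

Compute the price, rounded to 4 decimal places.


d1 = (ln(S/K) + (r - q + 0.5*sigma^2) * T) / (sigma * sqrt(T)) = -0.10858447
d2 = d1 - sigma * sqrt(T) = -0.34128600
exp(-rT) = 0.94176453; exp(-qT) = 0.96319442
P = K * exp(-rT) * N(-d2) - S_0 * exp(-qT) * N(-d1)
N(-d1) = 0.54323396; N(-d2) = 0.63355586
P = 30.3700 * 0.94176453 * 0.63355586 - 28.1800 * 0.96319442 * 0.54323396 = 3.3757

Answer: Price = 3.3757


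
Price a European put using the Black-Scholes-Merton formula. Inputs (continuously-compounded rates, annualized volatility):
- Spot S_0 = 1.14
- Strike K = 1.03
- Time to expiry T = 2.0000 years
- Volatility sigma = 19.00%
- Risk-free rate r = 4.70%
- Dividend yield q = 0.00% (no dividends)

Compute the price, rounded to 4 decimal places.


d1 = (ln(S/K) + (r - q + 0.5*sigma^2) * T) / (sigma * sqrt(T)) = 0.86181229
d2 = d1 - sigma * sqrt(T) = 0.59311172
exp(-rT) = 0.91028276; exp(-qT) = 1.00000000
P = K * exp(-rT) * N(-d2) - S_0 * exp(-qT) * N(-d1)
N(-d1) = 0.19439541; N(-d2) = 0.27655320
P = 1.0300 * 0.91028276 * 0.27655320 - 1.1400 * 1.00000000 * 0.19439541 = 0.0377

Answer: Price = 0.0377


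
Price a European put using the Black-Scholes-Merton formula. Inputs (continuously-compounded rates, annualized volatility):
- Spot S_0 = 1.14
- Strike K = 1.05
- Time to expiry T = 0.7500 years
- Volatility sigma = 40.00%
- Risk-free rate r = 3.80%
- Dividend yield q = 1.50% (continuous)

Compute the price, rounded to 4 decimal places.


d1 = (ln(S/K) + (r - q + 0.5*sigma^2) * T) / (sigma * sqrt(T)) = 0.46040248
d2 = d1 - sigma * sqrt(T) = 0.11399232
exp(-rT) = 0.97190229; exp(-qT) = 0.98881304
P = K * exp(-rT) * N(-d2) - S_0 * exp(-qT) * N(-d1)
N(-d1) = 0.32261368; N(-d2) = 0.45462194
P = 1.0500 * 0.97190229 * 0.45462194 - 1.1400 * 0.98881304 * 0.32261368 = 0.1003

Answer: Price = 0.1003


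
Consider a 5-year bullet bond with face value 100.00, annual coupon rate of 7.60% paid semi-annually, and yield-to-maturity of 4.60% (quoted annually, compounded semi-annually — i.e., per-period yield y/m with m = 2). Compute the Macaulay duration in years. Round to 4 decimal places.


Answer: Macaulay duration = 4.3046 years

Derivation:
Coupon per period c = face * coupon_rate / m = 3.800000
Periods per year m = 2; per-period yield y/m = 0.023000
Number of cashflows N = 10
Cashflows (t years, CF_t, discount factor 1/(1+y/m)^(m*t), PV):
  t = 0.5000: CF_t = 3.800000, DF = 0.977517, PV = 3.714565
  t = 1.0000: CF_t = 3.800000, DF = 0.955540, PV = 3.631051
  t = 1.5000: CF_t = 3.800000, DF = 0.934056, PV = 3.549414
  t = 2.0000: CF_t = 3.800000, DF = 0.913056, PV = 3.469613
  t = 2.5000: CF_t = 3.800000, DF = 0.892528, PV = 3.391606
  t = 3.0000: CF_t = 3.800000, DF = 0.872461, PV = 3.315353
  t = 3.5000: CF_t = 3.800000, DF = 0.852846, PV = 3.240814
  t = 4.0000: CF_t = 3.800000, DF = 0.833671, PV = 3.167952
  t = 4.5000: CF_t = 3.800000, DF = 0.814928, PV = 3.096727
  t = 5.0000: CF_t = 103.800000, DF = 0.796606, PV = 82.687720
Price P = sum_t PV_t = 113.264815
Macaulay numerator sum_t t * PV_t:
  t * PV_t at t = 0.5000: 1.857283
  t * PV_t at t = 1.0000: 3.631051
  t * PV_t at t = 1.5000: 5.324121
  t * PV_t at t = 2.0000: 6.939226
  t * PV_t at t = 2.5000: 8.479016
  t * PV_t at t = 3.0000: 9.946059
  t * PV_t at t = 3.5000: 11.342850
  t * PV_t at t = 4.0000: 12.671806
  t * PV_t at t = 4.5000: 13.935271
  t * PV_t at t = 5.0000: 413.438599
Macaulay duration D = (sum_t t * PV_t) / P = 487.565283 / 113.264815 = 4.304649


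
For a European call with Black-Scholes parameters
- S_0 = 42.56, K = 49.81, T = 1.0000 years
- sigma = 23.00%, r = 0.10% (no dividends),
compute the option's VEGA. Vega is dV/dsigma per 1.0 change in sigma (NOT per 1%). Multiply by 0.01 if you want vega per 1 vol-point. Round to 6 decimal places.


d1 = -0.5645692263; d2 = -0.7945692263
phi(d1) = 0.3401706965; exp(-qT) = 1.0000000000; exp(-rT) = 0.9990004998
Vega = S * exp(-qT) * phi(d1) * sqrt(T) = 42.5600 * 1.0000000000 * 0.3401706965 * 1.0000000000 = 14.477665

Answer: Vega = 14.477665


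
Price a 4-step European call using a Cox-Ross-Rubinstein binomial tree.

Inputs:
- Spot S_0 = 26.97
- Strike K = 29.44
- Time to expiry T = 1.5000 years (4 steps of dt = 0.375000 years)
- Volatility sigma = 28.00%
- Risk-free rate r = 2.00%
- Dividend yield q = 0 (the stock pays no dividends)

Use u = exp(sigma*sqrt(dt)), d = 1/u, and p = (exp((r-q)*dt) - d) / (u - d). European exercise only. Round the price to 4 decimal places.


dt = T/N = 0.375000
u = exp(sigma*sqrt(dt)) = 1.187042; d = 1/u = 0.842430
p = (exp((r-q)*dt) - d) / (u - d) = 0.479084
Discount per step: exp(-r*dt) = 0.992528
Stock lattice S(k, i) with i counting down-moves:
  k=0: S(0,0) = 26.9700
  k=1: S(1,0) = 32.0145; S(1,1) = 22.7203
  k=2: S(2,0) = 38.0026; S(2,1) = 26.9700; S(2,2) = 19.1403
  k=3: S(3,0) = 45.1106; S(3,1) = 32.0145; S(3,2) = 22.7203; S(3,3) = 16.1244
  k=4: S(4,0) = 53.5482; S(4,1) = 38.0026; S(4,2) = 26.9700; S(4,3) = 19.1403; S(4,4) = 13.5837
Terminal payoffs V(N, i) = max(S_T - K, 0):
  V(4,0) = 24.108204; V(4,1) = 8.562567; V(4,2) = 0.000000; V(4,3) = 0.000000; V(4,4) = 0.000000
Backward induction: V(k, i) = exp(-r*dt) * [p * V(k+1, i) + (1-p) * V(k+1, i+1)].
  V(3,0) = exp(-r*dt) * [p*24.108204 + (1-p)*8.562567] = 15.890607
  V(3,1) = exp(-r*dt) * [p*8.562567 + (1-p)*0.000000] = 4.071538
  V(3,2) = exp(-r*dt) * [p*0.000000 + (1-p)*0.000000] = 0.000000
  V(3,3) = exp(-r*dt) * [p*0.000000 + (1-p)*0.000000] = 0.000000
  V(2,0) = exp(-r*dt) * [p*15.890607 + (1-p)*4.071538] = 9.661135
  V(2,1) = exp(-r*dt) * [p*4.071538 + (1-p)*0.000000] = 1.936034
  V(2,2) = exp(-r*dt) * [p*0.000000 + (1-p)*0.000000] = 0.000000
  V(1,0) = exp(-r*dt) * [p*9.661135 + (1-p)*1.936034] = 5.594888
  V(1,1) = exp(-r*dt) * [p*1.936034 + (1-p)*0.000000] = 0.920593
  V(0,0) = exp(-r*dt) * [p*5.594888 + (1-p)*0.920593] = 3.136362

Answer: Price = V(0,0) = 3.1364
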